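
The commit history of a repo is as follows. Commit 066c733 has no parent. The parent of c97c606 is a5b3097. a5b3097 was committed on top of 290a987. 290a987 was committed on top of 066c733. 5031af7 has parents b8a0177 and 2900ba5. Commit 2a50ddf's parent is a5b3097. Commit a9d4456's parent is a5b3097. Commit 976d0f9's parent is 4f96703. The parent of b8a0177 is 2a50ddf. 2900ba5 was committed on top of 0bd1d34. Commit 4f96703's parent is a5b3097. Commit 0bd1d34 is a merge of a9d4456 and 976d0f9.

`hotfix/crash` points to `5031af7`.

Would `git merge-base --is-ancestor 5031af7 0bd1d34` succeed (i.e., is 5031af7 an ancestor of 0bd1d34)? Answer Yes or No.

No

Ancestors of 0bd1d34: {066c733, 0bd1d34, 290a987, 4f96703, 976d0f9, a5b3097, a9d4456}.
5031af7 is not in that set, so it is not an ancestor of 0bd1d34.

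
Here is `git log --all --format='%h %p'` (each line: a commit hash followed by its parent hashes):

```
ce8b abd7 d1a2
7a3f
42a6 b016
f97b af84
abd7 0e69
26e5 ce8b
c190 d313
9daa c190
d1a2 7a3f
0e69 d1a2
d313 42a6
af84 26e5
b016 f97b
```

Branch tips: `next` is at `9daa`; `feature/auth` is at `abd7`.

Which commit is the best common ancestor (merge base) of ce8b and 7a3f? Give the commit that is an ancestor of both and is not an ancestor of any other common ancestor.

Ancestors of ce8b: {0e69, 7a3f, abd7, ce8b, d1a2}.
Ancestors of 7a3f: {7a3f}.
Common ancestors: {7a3f}.
The only common ancestor is 7a3f, so it is the merge base.

7a3f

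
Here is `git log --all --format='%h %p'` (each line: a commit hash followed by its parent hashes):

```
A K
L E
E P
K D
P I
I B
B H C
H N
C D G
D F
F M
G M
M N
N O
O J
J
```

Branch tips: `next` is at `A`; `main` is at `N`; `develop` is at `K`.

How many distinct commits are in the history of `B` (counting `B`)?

10

Walking parent pointers from B: reachable set = {B, C, D, F, G, H, J, M, N, O}.
That is 10 commits.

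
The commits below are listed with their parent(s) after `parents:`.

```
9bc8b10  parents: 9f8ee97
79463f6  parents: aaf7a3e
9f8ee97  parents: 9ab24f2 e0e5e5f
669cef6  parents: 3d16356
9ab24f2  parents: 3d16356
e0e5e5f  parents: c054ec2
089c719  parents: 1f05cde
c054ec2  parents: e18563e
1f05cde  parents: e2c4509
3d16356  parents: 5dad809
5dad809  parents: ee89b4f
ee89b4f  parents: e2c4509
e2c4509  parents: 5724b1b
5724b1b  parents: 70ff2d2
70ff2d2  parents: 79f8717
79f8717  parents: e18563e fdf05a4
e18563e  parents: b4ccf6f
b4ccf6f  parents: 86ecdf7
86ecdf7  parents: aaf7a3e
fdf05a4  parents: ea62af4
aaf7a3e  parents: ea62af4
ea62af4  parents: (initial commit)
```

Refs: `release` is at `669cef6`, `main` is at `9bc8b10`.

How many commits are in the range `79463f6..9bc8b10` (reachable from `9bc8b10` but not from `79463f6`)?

Reachable from 9bc8b10: {3d16356, 5724b1b, 5dad809, 70ff2d2, 79f8717, 86ecdf7, 9ab24f2, 9bc8b10, 9f8ee97, aaf7a3e, b4ccf6f, c054ec2, e0e5e5f, e18563e, e2c4509, ea62af4, ee89b4f, fdf05a4}.
Reachable from 79463f6: {79463f6, aaf7a3e, ea62af4}.
In 9bc8b10's history but not 79463f6's: {3d16356, 5724b1b, 5dad809, 70ff2d2, 79f8717, 86ecdf7, 9ab24f2, 9bc8b10, 9f8ee97, b4ccf6f, c054ec2, e0e5e5f, e18563e, e2c4509, ee89b4f, fdf05a4} — 16 commits.

16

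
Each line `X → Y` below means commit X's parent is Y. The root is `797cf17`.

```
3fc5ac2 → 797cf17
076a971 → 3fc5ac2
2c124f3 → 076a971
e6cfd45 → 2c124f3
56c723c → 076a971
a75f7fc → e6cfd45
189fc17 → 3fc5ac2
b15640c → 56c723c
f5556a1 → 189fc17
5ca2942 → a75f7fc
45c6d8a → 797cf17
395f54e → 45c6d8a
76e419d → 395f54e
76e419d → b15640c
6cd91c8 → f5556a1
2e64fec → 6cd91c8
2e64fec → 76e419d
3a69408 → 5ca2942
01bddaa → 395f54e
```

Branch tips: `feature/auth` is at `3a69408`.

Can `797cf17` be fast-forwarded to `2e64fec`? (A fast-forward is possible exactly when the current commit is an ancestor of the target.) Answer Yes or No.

Yes

A fast-forward from 797cf17 to 2e64fec is possible iff 797cf17 is an ancestor of 2e64fec.
Ancestors of 2e64fec: {076a971, 189fc17, 2e64fec, 395f54e, 3fc5ac2, 45c6d8a, 56c723c, 6cd91c8, 76e419d, 797cf17, b15640c, f5556a1}.
797cf17 is among them, so fast-forward is possible.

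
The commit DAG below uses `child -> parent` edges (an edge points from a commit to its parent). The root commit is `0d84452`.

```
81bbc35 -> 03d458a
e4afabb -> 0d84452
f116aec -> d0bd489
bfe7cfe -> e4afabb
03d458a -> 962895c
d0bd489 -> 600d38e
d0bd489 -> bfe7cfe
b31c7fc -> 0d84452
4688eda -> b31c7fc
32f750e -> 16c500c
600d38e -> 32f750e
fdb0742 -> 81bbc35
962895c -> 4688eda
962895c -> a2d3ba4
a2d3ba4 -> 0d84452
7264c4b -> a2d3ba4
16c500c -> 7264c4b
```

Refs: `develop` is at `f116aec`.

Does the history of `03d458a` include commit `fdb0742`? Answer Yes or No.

No

Ancestors of 03d458a: {03d458a, 0d84452, 4688eda, 962895c, a2d3ba4, b31c7fc}.
fdb0742 is not in that set, so it is not an ancestor of 03d458a.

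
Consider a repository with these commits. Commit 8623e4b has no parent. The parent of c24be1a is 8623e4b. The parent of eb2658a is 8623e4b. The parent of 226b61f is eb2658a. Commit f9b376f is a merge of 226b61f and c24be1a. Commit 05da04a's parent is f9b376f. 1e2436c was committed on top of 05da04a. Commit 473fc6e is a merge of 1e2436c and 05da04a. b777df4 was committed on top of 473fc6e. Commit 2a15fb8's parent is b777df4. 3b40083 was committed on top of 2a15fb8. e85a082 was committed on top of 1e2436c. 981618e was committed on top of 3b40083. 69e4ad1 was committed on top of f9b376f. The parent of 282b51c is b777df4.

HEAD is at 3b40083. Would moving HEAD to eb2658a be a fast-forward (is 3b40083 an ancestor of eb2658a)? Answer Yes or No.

A fast-forward from 3b40083 to eb2658a is possible iff 3b40083 is an ancestor of eb2658a.
Ancestors of eb2658a: {8623e4b, eb2658a}.
3b40083 is not among them, so fast-forward is not possible.

No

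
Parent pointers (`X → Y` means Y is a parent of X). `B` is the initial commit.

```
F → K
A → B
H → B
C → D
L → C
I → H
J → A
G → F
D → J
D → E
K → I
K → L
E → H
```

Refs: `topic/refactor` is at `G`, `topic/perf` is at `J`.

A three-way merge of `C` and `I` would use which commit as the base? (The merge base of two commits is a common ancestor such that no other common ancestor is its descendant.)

H

Ancestors of C: {A, B, C, D, E, H, J}.
Ancestors of I: {B, H, I}.
Common ancestors: {B, H}.
Among these, H is not an ancestor of any other common ancestor — it is the merge base.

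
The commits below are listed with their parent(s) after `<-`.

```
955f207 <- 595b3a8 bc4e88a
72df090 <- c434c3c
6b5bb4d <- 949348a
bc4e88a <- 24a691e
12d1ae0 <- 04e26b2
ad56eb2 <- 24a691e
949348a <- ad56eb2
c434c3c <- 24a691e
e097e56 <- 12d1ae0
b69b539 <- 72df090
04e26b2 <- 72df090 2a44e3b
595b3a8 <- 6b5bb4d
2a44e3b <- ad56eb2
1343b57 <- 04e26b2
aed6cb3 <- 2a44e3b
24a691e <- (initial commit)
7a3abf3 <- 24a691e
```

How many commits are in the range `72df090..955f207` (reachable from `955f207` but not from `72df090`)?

6

Reachable from 955f207: {24a691e, 595b3a8, 6b5bb4d, 949348a, 955f207, ad56eb2, bc4e88a}.
Reachable from 72df090: {24a691e, 72df090, c434c3c}.
In 955f207's history but not 72df090's: {595b3a8, 6b5bb4d, 949348a, 955f207, ad56eb2, bc4e88a} — 6 commits.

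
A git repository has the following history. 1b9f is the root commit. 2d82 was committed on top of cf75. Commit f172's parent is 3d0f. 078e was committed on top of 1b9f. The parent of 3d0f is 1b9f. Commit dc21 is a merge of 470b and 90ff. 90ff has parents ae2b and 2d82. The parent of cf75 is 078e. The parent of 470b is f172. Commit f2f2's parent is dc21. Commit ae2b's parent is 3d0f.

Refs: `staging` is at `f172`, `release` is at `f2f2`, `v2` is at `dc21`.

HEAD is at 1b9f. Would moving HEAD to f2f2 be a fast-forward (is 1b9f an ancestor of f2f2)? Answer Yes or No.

A fast-forward from 1b9f to f2f2 is possible iff 1b9f is an ancestor of f2f2.
Ancestors of f2f2: {078e, 1b9f, 2d82, 3d0f, 470b, 90ff, ae2b, cf75, dc21, f172, f2f2}.
1b9f is among them, so fast-forward is possible.

Yes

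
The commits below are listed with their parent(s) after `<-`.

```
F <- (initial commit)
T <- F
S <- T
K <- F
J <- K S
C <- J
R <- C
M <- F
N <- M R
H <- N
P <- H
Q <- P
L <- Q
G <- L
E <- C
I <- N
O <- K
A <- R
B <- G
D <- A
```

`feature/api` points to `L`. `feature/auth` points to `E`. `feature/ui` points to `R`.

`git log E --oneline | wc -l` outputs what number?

7

Walking parent pointers from E: reachable set = {C, E, F, J, K, S, T}.
That is 7 commits.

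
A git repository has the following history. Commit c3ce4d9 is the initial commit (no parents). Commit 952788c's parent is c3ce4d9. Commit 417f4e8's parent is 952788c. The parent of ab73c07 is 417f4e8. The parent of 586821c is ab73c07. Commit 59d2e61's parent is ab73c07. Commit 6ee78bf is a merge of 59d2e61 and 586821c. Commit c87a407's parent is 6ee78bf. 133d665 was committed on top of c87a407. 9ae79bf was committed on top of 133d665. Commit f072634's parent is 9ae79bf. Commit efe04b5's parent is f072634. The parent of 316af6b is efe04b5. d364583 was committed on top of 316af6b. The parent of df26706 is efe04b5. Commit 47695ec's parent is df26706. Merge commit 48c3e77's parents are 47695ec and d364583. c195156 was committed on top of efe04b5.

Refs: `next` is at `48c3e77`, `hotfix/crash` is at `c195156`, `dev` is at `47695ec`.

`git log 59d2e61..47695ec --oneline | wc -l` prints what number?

9

Reachable from 47695ec: {133d665, 417f4e8, 47695ec, 586821c, 59d2e61, 6ee78bf, 952788c, 9ae79bf, ab73c07, c3ce4d9, c87a407, df26706, efe04b5, f072634}.
Reachable from 59d2e61: {417f4e8, 59d2e61, 952788c, ab73c07, c3ce4d9}.
In 47695ec's history but not 59d2e61's: {133d665, 47695ec, 586821c, 6ee78bf, 9ae79bf, c87a407, df26706, efe04b5, f072634} — 9 commits.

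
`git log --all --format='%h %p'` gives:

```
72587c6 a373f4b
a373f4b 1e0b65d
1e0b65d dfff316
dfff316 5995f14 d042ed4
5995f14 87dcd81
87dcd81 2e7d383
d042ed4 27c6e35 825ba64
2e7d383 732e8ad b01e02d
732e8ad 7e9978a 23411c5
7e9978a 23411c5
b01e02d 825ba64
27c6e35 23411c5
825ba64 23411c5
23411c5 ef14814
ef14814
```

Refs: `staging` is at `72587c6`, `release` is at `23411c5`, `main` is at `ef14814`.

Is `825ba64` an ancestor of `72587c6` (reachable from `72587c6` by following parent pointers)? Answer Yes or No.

Yes

Ancestors of 72587c6 (commits reachable by following parents): {1e0b65d, 23411c5, 27c6e35, 2e7d383, 5995f14, 72587c6, 732e8ad, 7e9978a, 825ba64, 87dcd81, a373f4b, b01e02d, d042ed4, dfff316, ef14814}.
825ba64 is in that set, so it is an ancestor of 72587c6.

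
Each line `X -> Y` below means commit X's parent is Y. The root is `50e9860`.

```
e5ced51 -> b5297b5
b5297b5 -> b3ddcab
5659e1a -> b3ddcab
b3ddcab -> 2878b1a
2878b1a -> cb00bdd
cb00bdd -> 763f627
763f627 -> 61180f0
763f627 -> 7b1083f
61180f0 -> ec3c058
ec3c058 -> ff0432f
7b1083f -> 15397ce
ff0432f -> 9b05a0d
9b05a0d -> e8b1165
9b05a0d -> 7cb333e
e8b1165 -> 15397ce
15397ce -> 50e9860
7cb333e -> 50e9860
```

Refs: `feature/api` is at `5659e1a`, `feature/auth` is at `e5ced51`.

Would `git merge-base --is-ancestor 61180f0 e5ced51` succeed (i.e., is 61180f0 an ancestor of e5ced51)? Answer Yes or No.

Ancestors of e5ced51 (commits reachable by following parents): {15397ce, 2878b1a, 50e9860, 61180f0, 763f627, 7b1083f, 7cb333e, 9b05a0d, b3ddcab, b5297b5, cb00bdd, e5ced51, e8b1165, ec3c058, ff0432f}.
61180f0 is in that set, so it is an ancestor of e5ced51.

Yes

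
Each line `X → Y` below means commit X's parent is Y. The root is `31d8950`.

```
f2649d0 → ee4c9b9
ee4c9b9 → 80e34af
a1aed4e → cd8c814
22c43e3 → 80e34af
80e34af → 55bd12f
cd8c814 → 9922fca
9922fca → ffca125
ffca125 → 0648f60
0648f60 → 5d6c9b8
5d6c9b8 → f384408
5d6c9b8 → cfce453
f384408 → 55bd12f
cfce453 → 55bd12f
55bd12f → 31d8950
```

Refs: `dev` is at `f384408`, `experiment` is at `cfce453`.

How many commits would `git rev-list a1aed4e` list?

Walking parent pointers from a1aed4e: reachable set = {0648f60, 31d8950, 55bd12f, 5d6c9b8, 9922fca, a1aed4e, cd8c814, cfce453, f384408, ffca125}.
That is 10 commits.

10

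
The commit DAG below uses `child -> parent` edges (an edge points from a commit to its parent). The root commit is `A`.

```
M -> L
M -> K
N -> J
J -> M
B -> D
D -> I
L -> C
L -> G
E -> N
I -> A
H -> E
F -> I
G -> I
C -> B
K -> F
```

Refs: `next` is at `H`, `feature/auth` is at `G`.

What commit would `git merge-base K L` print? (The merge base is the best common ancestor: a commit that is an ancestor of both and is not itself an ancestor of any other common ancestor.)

I

Ancestors of K: {A, F, I, K}.
Ancestors of L: {A, B, C, D, G, I, L}.
Common ancestors: {A, I}.
Among these, I is not an ancestor of any other common ancestor — it is the merge base.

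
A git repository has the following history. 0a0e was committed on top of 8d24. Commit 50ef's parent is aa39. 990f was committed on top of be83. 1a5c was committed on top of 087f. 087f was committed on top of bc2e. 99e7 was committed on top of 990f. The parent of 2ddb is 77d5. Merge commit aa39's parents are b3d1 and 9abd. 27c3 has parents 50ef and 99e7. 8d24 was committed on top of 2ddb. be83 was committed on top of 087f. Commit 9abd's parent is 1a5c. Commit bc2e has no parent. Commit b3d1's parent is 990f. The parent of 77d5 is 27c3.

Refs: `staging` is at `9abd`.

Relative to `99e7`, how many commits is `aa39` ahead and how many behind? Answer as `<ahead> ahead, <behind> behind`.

4 ahead, 1 behind

Reachable from aa39: {087f, 1a5c, 990f, 9abd, aa39, b3d1, bc2e, be83}.
Reachable from 99e7: {087f, 990f, 99e7, bc2e, be83}.
Only in aa39's history (ahead): {1a5c, 9abd, aa39, b3d1} — 4.
Only in 99e7's history (behind): {99e7} — 1.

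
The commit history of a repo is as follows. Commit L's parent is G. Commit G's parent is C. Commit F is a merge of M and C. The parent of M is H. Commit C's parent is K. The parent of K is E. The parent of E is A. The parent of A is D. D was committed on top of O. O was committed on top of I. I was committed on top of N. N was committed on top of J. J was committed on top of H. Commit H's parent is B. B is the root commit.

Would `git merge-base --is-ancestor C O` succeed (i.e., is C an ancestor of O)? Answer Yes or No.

Ancestors of O: {B, H, I, J, N, O}.
C is not in that set, so it is not an ancestor of O.

No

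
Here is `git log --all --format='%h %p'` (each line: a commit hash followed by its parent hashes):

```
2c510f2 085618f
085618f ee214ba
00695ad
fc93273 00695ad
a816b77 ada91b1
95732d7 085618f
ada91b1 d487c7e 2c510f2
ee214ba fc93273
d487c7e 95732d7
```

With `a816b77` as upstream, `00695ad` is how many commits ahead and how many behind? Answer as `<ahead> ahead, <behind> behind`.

Reachable from 00695ad: {00695ad}.
Reachable from a816b77: {00695ad, 085618f, 2c510f2, 95732d7, a816b77, ada91b1, d487c7e, ee214ba, fc93273}.
Only in 00695ad's history (ahead): {} — 0.
Only in a816b77's history (behind): {085618f, 2c510f2, 95732d7, a816b77, ada91b1, d487c7e, ee214ba, fc93273} — 8.

0 ahead, 8 behind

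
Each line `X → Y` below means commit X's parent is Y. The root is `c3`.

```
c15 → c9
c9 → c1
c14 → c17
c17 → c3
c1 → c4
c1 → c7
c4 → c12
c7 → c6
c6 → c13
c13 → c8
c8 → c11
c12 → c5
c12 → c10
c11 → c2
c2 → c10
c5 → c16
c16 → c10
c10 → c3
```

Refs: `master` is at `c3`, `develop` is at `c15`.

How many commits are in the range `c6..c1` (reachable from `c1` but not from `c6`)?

6

Reachable from c1: {c1, c10, c11, c12, c13, c16, c2, c3, c4, c5, c6, c7, c8}.
Reachable from c6: {c10, c11, c13, c2, c3, c6, c8}.
In c1's history but not c6's: {c1, c12, c16, c4, c5, c7} — 6 commits.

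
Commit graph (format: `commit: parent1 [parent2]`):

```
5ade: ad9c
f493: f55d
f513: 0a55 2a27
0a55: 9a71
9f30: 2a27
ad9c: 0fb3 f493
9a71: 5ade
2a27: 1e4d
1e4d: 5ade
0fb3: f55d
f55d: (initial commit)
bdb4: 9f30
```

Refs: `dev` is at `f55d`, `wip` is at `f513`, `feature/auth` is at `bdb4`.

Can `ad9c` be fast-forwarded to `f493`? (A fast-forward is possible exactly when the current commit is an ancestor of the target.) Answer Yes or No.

No

A fast-forward from ad9c to f493 is possible iff ad9c is an ancestor of f493.
Ancestors of f493: {f493, f55d}.
ad9c is not among them, so fast-forward is not possible.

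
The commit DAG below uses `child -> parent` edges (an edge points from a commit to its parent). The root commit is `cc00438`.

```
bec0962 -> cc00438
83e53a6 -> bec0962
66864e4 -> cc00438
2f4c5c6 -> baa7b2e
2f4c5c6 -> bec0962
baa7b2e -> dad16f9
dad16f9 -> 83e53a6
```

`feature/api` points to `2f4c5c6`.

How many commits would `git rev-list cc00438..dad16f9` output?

Reachable from dad16f9: {83e53a6, bec0962, cc00438, dad16f9}.
Reachable from cc00438: {cc00438}.
In dad16f9's history but not cc00438's: {83e53a6, bec0962, dad16f9} — 3 commits.

3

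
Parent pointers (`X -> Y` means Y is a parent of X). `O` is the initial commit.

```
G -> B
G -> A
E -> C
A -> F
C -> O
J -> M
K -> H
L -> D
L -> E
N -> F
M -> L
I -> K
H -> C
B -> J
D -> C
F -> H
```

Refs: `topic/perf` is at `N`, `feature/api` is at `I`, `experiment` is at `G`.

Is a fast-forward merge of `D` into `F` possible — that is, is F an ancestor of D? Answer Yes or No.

No

A fast-forward from F to D is possible iff F is an ancestor of D.
Ancestors of D: {C, D, O}.
F is not among them, so fast-forward is not possible.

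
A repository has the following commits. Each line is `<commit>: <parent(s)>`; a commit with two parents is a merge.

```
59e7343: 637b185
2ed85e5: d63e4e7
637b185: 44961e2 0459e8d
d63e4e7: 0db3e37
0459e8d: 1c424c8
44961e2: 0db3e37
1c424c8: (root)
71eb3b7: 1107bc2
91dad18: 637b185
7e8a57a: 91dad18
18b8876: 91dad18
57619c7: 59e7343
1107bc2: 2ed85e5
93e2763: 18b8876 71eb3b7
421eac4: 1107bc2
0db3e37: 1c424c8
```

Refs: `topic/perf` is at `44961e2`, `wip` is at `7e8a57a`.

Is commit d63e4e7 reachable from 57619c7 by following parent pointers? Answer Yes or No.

Ancestors of 57619c7: {0459e8d, 0db3e37, 1c424c8, 44961e2, 57619c7, 59e7343, 637b185}.
d63e4e7 is not in that set, so it is not an ancestor of 57619c7.

No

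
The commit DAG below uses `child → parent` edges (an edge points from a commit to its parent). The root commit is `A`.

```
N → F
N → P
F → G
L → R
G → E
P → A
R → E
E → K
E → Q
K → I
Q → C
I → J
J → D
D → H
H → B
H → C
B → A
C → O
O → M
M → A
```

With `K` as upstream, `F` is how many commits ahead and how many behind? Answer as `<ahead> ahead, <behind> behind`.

Reachable from F: {A, B, C, D, E, F, G, H, I, J, K, M, O, Q}.
Reachable from K: {A, B, C, D, H, I, J, K, M, O}.
Only in F's history (ahead): {E, F, G, Q} — 4.
Only in K's history (behind): {} — 0.

4 ahead, 0 behind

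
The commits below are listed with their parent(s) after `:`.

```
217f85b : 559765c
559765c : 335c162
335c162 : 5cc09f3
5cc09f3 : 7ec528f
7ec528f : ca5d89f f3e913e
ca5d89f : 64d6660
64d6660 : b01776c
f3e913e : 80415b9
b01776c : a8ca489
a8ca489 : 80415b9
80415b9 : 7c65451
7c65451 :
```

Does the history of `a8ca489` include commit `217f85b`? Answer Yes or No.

No

Ancestors of a8ca489: {7c65451, 80415b9, a8ca489}.
217f85b is not in that set, so it is not an ancestor of a8ca489.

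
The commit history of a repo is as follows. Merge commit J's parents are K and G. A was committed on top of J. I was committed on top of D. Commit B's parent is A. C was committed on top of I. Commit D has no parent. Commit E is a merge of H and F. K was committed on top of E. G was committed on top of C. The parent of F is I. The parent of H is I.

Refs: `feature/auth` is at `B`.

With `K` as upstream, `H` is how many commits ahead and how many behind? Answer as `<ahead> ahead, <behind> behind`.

Reachable from H: {D, H, I}.
Reachable from K: {D, E, F, H, I, K}.
Only in H's history (ahead): {} — 0.
Only in K's history (behind): {E, F, K} — 3.

0 ahead, 3 behind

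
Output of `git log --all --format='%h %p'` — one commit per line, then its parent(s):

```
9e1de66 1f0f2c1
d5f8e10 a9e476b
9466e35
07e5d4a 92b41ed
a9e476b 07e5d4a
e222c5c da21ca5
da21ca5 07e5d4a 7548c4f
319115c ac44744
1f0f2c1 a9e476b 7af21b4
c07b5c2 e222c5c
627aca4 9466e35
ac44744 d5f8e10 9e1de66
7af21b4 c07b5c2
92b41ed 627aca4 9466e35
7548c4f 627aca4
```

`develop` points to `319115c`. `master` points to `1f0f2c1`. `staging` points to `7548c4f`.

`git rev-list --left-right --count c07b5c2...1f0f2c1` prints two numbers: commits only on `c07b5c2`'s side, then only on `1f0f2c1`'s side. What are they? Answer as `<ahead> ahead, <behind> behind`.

0 ahead, 3 behind

Reachable from c07b5c2: {07e5d4a, 627aca4, 7548c4f, 92b41ed, 9466e35, c07b5c2, da21ca5, e222c5c}.
Reachable from 1f0f2c1: {07e5d4a, 1f0f2c1, 627aca4, 7548c4f, 7af21b4, 92b41ed, 9466e35, a9e476b, c07b5c2, da21ca5, e222c5c}.
Only in c07b5c2's history (ahead): {} — 0.
Only in 1f0f2c1's history (behind): {1f0f2c1, 7af21b4, a9e476b} — 3.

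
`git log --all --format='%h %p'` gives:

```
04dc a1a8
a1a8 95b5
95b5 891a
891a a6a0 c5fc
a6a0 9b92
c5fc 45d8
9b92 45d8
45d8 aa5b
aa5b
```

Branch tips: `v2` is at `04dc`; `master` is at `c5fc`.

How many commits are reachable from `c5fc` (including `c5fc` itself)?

Walking parent pointers from c5fc: reachable set = {45d8, aa5b, c5fc}.
That is 3 commits.

3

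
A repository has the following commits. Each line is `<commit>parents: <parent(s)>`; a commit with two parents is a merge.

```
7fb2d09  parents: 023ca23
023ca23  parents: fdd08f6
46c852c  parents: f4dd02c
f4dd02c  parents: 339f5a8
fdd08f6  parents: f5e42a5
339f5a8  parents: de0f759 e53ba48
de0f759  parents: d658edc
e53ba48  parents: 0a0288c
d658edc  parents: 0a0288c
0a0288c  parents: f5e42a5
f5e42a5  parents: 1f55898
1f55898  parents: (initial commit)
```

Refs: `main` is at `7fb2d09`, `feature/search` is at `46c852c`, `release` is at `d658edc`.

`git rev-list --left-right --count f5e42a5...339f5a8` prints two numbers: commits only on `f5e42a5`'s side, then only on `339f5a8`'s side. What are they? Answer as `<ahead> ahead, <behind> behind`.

0 ahead, 5 behind

Reachable from f5e42a5: {1f55898, f5e42a5}.
Reachable from 339f5a8: {0a0288c, 1f55898, 339f5a8, d658edc, de0f759, e53ba48, f5e42a5}.
Only in f5e42a5's history (ahead): {} — 0.
Only in 339f5a8's history (behind): {0a0288c, 339f5a8, d658edc, de0f759, e53ba48} — 5.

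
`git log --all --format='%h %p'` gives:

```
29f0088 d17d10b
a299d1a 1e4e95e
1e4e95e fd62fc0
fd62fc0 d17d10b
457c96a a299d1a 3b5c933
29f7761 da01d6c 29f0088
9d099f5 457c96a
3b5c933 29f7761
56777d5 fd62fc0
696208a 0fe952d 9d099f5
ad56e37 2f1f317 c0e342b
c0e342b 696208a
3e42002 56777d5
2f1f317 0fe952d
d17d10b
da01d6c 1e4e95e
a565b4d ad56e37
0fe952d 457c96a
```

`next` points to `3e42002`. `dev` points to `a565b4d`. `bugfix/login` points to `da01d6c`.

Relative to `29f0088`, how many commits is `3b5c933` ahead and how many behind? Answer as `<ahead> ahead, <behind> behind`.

Reachable from 3b5c933: {1e4e95e, 29f0088, 29f7761, 3b5c933, d17d10b, da01d6c, fd62fc0}.
Reachable from 29f0088: {29f0088, d17d10b}.
Only in 3b5c933's history (ahead): {1e4e95e, 29f7761, 3b5c933, da01d6c, fd62fc0} — 5.
Only in 29f0088's history (behind): {} — 0.

5 ahead, 0 behind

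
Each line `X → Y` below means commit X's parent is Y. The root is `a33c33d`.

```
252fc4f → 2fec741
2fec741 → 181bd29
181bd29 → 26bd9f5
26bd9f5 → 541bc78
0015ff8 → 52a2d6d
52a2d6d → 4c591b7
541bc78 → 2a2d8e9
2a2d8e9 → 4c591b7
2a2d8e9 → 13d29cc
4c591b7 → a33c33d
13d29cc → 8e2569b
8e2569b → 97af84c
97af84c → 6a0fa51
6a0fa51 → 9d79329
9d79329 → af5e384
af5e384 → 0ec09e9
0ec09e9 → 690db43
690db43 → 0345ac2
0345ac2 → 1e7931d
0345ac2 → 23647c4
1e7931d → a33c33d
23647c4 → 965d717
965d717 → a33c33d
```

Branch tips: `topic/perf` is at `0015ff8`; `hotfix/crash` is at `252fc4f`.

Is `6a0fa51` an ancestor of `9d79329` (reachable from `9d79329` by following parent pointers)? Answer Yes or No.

Ancestors of 9d79329: {0345ac2, 0ec09e9, 1e7931d, 23647c4, 690db43, 965d717, 9d79329, a33c33d, af5e384}.
6a0fa51 is not in that set, so it is not an ancestor of 9d79329.

No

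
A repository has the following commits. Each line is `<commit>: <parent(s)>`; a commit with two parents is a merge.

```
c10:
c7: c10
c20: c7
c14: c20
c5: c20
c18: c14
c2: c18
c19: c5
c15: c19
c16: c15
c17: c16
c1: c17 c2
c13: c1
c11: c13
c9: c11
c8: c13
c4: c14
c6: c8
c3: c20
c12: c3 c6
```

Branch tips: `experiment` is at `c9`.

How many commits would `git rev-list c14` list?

4

Walking parent pointers from c14: reachable set = {c10, c14, c20, c7}.
That is 4 commits.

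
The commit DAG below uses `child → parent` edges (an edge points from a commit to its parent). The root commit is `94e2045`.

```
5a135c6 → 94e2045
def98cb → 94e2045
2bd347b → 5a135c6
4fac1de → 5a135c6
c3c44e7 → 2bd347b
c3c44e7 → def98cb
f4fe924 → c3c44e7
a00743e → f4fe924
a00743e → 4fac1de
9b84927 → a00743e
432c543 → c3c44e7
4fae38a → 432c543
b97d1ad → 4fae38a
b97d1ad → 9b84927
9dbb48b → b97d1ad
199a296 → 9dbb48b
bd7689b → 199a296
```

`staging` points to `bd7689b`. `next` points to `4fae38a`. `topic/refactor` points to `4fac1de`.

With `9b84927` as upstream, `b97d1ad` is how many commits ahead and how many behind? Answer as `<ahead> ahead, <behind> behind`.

Reachable from b97d1ad: {2bd347b, 432c543, 4fac1de, 4fae38a, 5a135c6, 94e2045, 9b84927, a00743e, b97d1ad, c3c44e7, def98cb, f4fe924}.
Reachable from 9b84927: {2bd347b, 4fac1de, 5a135c6, 94e2045, 9b84927, a00743e, c3c44e7, def98cb, f4fe924}.
Only in b97d1ad's history (ahead): {432c543, 4fae38a, b97d1ad} — 3.
Only in 9b84927's history (behind): {} — 0.

3 ahead, 0 behind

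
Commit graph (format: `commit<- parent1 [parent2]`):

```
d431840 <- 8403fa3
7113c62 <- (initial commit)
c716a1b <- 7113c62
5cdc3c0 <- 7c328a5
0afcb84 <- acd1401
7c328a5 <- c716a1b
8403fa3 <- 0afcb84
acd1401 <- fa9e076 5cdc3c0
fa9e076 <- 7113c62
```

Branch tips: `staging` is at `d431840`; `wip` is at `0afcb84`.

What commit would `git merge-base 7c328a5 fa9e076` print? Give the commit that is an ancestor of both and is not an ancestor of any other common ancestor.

Ancestors of 7c328a5: {7113c62, 7c328a5, c716a1b}.
Ancestors of fa9e076: {7113c62, fa9e076}.
Common ancestors: {7113c62}.
The only common ancestor is 7113c62, so it is the merge base.

7113c62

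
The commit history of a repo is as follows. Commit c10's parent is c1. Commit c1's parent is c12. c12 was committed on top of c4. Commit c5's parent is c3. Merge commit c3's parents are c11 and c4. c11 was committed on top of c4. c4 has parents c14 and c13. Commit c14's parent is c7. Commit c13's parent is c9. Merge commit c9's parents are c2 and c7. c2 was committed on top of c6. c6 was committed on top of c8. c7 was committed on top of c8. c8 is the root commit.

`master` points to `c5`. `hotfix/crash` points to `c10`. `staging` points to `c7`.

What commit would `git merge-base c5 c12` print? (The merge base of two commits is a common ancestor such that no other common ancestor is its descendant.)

Ancestors of c5: {c11, c13, c14, c2, c3, c4, c5, c6, c7, c8, c9}.
Ancestors of c12: {c12, c13, c14, c2, c4, c6, c7, c8, c9}.
Common ancestors: {c13, c14, c2, c4, c6, c7, c8, c9}.
Among these, c4 is not an ancestor of any other common ancestor — it is the merge base.

c4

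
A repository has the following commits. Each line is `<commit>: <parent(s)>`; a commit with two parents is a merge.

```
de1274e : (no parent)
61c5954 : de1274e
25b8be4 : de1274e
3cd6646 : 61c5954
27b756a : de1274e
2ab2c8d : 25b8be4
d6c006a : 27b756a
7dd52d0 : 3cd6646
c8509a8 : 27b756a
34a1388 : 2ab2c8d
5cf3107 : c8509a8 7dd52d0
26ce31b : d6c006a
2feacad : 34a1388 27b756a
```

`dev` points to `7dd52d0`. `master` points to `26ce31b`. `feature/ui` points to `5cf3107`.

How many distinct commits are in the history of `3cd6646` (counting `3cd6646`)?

3

Walking parent pointers from 3cd6646: reachable set = {3cd6646, 61c5954, de1274e}.
That is 3 commits.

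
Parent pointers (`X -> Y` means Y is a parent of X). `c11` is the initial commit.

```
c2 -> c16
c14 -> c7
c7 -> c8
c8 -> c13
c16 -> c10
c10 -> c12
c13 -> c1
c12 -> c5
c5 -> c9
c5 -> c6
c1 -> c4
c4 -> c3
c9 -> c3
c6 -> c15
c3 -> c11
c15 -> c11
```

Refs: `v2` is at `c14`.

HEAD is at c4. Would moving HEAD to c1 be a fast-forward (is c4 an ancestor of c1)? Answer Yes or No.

A fast-forward from c4 to c1 is possible iff c4 is an ancestor of c1.
Ancestors of c1: {c1, c11, c3, c4}.
c4 is among them, so fast-forward is possible.

Yes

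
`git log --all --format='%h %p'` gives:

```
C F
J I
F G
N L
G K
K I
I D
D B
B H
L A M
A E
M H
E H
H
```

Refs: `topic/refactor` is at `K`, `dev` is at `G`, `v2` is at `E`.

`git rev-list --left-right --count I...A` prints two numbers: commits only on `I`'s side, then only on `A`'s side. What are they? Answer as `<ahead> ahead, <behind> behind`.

Reachable from I: {B, D, H, I}.
Reachable from A: {A, E, H}.
Only in I's history (ahead): {B, D, I} — 3.
Only in A's history (behind): {A, E} — 2.

3 ahead, 2 behind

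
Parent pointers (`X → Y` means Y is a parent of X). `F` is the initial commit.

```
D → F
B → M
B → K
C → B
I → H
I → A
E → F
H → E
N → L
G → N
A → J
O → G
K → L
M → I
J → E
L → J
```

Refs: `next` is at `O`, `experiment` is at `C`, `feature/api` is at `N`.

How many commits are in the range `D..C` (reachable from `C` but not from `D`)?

10

Reachable from C: {A, B, C, E, F, H, I, J, K, L, M}.
Reachable from D: {D, F}.
In C's history but not D's: {A, B, C, E, H, I, J, K, L, M} — 10 commits.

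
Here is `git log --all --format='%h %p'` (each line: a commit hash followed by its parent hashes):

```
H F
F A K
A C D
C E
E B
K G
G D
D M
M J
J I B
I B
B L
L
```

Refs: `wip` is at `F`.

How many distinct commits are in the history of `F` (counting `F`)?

12

Walking parent pointers from F: reachable set = {A, B, C, D, E, F, G, I, J, K, L, M}.
That is 12 commits.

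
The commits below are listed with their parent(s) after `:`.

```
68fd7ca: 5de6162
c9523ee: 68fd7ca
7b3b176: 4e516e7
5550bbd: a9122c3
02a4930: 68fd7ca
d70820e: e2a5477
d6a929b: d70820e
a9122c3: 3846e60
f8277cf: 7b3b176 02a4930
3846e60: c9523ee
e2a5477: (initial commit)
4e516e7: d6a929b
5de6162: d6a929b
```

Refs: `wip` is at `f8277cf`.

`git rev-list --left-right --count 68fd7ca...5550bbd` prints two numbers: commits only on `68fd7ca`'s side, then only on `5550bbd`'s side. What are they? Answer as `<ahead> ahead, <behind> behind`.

Reachable from 68fd7ca: {5de6162, 68fd7ca, d6a929b, d70820e, e2a5477}.
Reachable from 5550bbd: {3846e60, 5550bbd, 5de6162, 68fd7ca, a9122c3, c9523ee, d6a929b, d70820e, e2a5477}.
Only in 68fd7ca's history (ahead): {} — 0.
Only in 5550bbd's history (behind): {3846e60, 5550bbd, a9122c3, c9523ee} — 4.

0 ahead, 4 behind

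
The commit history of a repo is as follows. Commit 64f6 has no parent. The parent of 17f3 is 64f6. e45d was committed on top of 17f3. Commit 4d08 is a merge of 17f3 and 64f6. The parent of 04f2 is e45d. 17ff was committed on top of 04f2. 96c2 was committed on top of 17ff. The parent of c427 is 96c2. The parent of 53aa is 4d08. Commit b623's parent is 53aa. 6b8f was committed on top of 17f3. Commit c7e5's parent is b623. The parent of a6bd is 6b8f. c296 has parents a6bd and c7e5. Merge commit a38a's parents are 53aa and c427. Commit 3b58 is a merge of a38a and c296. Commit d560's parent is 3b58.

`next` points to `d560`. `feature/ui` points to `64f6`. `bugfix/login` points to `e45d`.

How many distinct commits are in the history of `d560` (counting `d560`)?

Walking parent pointers from d560: reachable set = {04f2, 17f3, 17ff, 3b58, 4d08, 53aa, 64f6, 6b8f, 96c2, a38a, a6bd, b623, c296, c427, c7e5, d560, e45d}.
That is 17 commits.

17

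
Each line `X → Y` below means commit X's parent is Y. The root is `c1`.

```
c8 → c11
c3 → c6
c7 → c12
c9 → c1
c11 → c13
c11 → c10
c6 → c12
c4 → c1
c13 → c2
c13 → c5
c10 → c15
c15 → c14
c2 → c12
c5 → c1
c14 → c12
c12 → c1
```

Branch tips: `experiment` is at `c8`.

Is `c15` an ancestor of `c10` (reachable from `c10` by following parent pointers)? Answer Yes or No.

Yes

Ancestors of c10 (commits reachable by following parents): {c1, c10, c12, c14, c15}.
c15 is in that set, so it is an ancestor of c10.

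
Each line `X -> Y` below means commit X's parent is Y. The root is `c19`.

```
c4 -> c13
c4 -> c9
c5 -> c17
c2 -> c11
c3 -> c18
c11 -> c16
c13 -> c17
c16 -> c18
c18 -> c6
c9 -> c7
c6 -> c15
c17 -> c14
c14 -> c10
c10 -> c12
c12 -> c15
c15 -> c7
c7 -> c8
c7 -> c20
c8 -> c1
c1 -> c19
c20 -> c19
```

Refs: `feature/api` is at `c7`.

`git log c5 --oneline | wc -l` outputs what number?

11

Walking parent pointers from c5: reachable set = {c1, c10, c12, c14, c15, c17, c19, c20, c5, c7, c8}.
That is 11 commits.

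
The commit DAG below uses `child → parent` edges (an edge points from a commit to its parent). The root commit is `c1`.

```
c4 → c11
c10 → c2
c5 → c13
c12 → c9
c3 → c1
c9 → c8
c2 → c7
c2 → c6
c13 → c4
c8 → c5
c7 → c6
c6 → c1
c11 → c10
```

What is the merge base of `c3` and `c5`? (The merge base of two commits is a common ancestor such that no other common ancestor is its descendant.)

c1

Ancestors of c3: {c1, c3}.
Ancestors of c5: {c1, c10, c11, c13, c2, c4, c5, c6, c7}.
Common ancestors: {c1}.
The only common ancestor is c1, so it is the merge base.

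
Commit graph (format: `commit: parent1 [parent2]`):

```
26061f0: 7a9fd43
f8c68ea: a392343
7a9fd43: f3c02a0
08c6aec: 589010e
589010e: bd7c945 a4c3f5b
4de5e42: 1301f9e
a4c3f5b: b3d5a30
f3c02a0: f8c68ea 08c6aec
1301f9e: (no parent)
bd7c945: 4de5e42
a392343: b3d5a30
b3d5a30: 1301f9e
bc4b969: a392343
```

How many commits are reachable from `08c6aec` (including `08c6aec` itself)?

7

Walking parent pointers from 08c6aec: reachable set = {08c6aec, 1301f9e, 4de5e42, 589010e, a4c3f5b, b3d5a30, bd7c945}.
That is 7 commits.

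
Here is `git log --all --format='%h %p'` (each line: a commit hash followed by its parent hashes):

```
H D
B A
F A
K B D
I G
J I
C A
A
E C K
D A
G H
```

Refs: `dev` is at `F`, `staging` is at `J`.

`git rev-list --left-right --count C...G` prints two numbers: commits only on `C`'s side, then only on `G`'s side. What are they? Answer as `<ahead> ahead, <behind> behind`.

Reachable from C: {A, C}.
Reachable from G: {A, D, G, H}.
Only in C's history (ahead): {C} — 1.
Only in G's history (behind): {D, G, H} — 3.

1 ahead, 3 behind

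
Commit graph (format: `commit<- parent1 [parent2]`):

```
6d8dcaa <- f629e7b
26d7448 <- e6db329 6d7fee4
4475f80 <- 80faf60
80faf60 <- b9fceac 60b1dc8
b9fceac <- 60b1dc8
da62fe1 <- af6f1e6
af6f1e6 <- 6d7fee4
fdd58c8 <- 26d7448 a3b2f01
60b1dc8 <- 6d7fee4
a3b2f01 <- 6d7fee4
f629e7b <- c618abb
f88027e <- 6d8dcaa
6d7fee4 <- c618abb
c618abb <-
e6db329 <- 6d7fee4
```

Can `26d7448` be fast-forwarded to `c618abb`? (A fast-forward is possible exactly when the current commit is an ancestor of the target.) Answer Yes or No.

No

A fast-forward from 26d7448 to c618abb is possible iff 26d7448 is an ancestor of c618abb.
Ancestors of c618abb: {c618abb}.
26d7448 is not among them, so fast-forward is not possible.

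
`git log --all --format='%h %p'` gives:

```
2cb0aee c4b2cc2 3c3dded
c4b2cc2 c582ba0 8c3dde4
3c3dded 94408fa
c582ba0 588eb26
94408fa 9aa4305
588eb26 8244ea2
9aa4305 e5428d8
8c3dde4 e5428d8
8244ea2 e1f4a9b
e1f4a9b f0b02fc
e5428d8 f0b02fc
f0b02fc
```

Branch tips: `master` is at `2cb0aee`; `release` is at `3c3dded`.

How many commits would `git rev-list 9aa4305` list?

3

Walking parent pointers from 9aa4305: reachable set = {9aa4305, e5428d8, f0b02fc}.
That is 3 commits.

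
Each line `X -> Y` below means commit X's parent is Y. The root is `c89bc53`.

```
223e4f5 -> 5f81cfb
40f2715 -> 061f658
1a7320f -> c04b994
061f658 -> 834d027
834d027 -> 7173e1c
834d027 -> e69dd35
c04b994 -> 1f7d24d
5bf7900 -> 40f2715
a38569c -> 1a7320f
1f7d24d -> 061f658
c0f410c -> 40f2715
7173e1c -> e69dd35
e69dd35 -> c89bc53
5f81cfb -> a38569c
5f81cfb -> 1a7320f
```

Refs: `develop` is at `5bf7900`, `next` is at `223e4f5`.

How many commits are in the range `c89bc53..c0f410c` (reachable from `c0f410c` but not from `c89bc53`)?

Reachable from c0f410c: {061f658, 40f2715, 7173e1c, 834d027, c0f410c, c89bc53, e69dd35}.
Reachable from c89bc53: {c89bc53}.
In c0f410c's history but not c89bc53's: {061f658, 40f2715, 7173e1c, 834d027, c0f410c, e69dd35} — 6 commits.

6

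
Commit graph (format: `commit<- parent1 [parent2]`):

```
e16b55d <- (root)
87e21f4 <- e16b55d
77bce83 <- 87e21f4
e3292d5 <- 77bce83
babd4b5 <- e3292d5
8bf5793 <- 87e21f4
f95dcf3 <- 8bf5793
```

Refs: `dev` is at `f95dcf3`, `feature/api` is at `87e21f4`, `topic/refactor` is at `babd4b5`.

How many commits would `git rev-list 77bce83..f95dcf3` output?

2

Reachable from f95dcf3: {87e21f4, 8bf5793, e16b55d, f95dcf3}.
Reachable from 77bce83: {77bce83, 87e21f4, e16b55d}.
In f95dcf3's history but not 77bce83's: {8bf5793, f95dcf3} — 2 commits.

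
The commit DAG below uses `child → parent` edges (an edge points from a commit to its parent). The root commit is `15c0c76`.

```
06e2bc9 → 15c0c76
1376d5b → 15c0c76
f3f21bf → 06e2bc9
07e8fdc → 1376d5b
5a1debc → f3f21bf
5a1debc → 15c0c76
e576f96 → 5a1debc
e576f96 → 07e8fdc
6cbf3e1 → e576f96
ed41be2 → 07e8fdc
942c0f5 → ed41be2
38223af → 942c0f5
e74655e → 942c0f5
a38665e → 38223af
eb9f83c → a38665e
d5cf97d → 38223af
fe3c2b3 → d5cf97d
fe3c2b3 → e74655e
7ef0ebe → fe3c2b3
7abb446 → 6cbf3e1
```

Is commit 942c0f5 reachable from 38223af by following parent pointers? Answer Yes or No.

Ancestors of 38223af (commits reachable by following parents): {07e8fdc, 1376d5b, 15c0c76, 38223af, 942c0f5, ed41be2}.
942c0f5 is in that set, so it is an ancestor of 38223af.

Yes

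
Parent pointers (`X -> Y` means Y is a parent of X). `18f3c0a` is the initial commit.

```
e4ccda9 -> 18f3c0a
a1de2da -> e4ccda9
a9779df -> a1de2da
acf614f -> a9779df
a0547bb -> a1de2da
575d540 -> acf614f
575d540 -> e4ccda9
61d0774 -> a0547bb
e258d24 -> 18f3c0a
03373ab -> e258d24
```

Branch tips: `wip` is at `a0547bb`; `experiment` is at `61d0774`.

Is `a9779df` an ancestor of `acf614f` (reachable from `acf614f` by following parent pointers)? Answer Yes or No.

Ancestors of acf614f (commits reachable by following parents): {18f3c0a, a1de2da, a9779df, acf614f, e4ccda9}.
a9779df is in that set, so it is an ancestor of acf614f.

Yes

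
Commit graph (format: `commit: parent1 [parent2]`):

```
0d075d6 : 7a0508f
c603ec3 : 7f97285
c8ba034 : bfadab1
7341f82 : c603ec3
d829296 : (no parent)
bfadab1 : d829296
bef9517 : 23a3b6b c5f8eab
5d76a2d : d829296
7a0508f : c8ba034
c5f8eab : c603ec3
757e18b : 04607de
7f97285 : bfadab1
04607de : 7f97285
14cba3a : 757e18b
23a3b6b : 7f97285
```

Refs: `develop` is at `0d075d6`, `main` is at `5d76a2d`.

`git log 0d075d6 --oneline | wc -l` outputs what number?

Walking parent pointers from 0d075d6: reachable set = {0d075d6, 7a0508f, bfadab1, c8ba034, d829296}.
That is 5 commits.

5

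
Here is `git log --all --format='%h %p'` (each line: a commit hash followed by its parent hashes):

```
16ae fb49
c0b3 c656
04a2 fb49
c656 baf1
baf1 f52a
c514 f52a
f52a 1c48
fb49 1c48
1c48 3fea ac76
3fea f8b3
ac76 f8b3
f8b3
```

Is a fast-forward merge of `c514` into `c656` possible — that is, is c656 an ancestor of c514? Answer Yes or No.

No

A fast-forward from c656 to c514 is possible iff c656 is an ancestor of c514.
Ancestors of c514: {1c48, 3fea, ac76, c514, f52a, f8b3}.
c656 is not among them, so fast-forward is not possible.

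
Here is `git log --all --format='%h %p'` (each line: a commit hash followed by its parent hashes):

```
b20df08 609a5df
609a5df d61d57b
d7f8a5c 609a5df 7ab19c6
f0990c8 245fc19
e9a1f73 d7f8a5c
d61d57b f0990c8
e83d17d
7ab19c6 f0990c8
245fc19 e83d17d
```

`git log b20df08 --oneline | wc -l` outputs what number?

Walking parent pointers from b20df08: reachable set = {245fc19, 609a5df, b20df08, d61d57b, e83d17d, f0990c8}.
That is 6 commits.

6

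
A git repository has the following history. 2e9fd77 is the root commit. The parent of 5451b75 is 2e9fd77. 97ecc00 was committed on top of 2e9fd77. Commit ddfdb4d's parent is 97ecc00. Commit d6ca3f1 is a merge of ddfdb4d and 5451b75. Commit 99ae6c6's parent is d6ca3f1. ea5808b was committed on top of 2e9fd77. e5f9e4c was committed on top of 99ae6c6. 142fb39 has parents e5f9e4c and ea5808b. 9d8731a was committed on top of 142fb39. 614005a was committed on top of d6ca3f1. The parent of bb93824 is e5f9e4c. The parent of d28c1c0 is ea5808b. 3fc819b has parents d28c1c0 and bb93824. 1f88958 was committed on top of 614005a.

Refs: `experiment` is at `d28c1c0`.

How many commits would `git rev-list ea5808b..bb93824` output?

7

Reachable from bb93824: {2e9fd77, 5451b75, 97ecc00, 99ae6c6, bb93824, d6ca3f1, ddfdb4d, e5f9e4c}.
Reachable from ea5808b: {2e9fd77, ea5808b}.
In bb93824's history but not ea5808b's: {5451b75, 97ecc00, 99ae6c6, bb93824, d6ca3f1, ddfdb4d, e5f9e4c} — 7 commits.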